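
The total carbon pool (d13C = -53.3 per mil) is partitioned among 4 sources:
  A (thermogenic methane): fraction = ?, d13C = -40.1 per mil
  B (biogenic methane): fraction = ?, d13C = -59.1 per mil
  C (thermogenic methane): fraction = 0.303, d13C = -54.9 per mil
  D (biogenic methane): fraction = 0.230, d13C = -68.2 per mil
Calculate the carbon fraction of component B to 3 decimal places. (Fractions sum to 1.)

Let f_B and f_A be the unknown fractions; fractions sum to 1 so f_B + f_A = 0.467.
Mass balance: Σ fᵢ·δᵢ = δ_bulk ⇒ f_B·(-59.1) + f_A·(-40.1) = -53.3 − (-32.321) = -20.979
Substitute f_A = 0.467 − f_B:
f_B·(-59.1 − -40.1) = -20.979 − 0.467×(-40.1) = -2.253
f_B = -2.253 / -19.0 = 0.1186

0.119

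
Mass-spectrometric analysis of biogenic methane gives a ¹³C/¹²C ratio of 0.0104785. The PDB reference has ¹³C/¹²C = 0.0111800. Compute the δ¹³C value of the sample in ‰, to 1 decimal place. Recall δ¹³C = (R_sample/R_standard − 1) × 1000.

δ¹³C = (R_sample / R_standard − 1) × 1000
R_sample / R_standard = 0.0104785 / 0.0111800 = 0.937254
δ¹³C = (0.937254 − 1) × 1000 = -62.75‰

-62.7‰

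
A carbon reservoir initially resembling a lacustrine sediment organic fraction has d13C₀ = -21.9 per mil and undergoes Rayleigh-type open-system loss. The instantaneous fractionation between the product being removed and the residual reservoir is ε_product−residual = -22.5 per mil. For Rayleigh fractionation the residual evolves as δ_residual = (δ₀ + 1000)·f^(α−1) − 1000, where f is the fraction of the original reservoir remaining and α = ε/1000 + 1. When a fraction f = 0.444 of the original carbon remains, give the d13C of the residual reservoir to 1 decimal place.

-3.9 per mil

Rayleigh residual: δ_res = (δ₀ + 1000)·f^(α−1) − 1000
α = ε/1000 + 1 = 0.97750, so α − 1 = -0.02250
f^(α−1) = 0.444^(-0.02250) = 1.018436
δ_res = (-21.9 + 1000) × 1.018436 − 1000 = 996.133 − 1000 = -3.87 per mil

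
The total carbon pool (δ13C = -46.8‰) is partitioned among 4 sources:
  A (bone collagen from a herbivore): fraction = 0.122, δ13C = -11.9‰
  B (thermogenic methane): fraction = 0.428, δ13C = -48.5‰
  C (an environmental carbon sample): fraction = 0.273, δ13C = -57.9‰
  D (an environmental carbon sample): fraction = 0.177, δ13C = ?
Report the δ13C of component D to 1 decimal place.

Isotope mass balance: δ_bulk = Σ fᵢ·δᵢ.
-46.8 = 0.122×(-11.9) + 0.428×(-48.5) + 0.273×(-57.9) + 0.177×δ_D
0.177·δ_D = -46.8 − (-38.017) = -8.783
δ_D = -8.783 / 0.177 = -49.62‰

-49.6‰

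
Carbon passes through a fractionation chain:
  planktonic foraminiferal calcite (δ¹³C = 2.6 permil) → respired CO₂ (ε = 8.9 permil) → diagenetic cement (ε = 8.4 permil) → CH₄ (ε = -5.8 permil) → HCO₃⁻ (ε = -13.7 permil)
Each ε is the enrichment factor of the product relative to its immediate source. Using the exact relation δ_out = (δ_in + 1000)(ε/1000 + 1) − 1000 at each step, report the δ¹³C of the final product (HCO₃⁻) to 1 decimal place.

0.2 permil

step 1: δ = (2.60 + 1000)·(8.9/1000 + 1) − 1000 = 11.52 permil
step 2: δ = (11.52 + 1000)·(8.4/1000 + 1) − 1000 = 20.02 permil
step 3: δ = (20.02 + 1000)·(-5.8/1000 + 1) − 1000 = 14.10 permil
step 4: δ = (14.10 + 1000)·(-13.7/1000 + 1) − 1000 = 0.21 permil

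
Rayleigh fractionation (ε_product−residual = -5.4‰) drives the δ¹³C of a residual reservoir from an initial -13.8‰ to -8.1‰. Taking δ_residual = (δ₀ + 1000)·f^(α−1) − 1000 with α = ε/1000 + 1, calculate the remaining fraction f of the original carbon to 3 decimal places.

α − 1 = ε/1000 = -0.0054
(δ_res + 1000)/(δ₀ + 1000) = (-8.1 + 1000)/(-13.8 + 1000) = 991.9/986.2 = 1.005780
f = 1.005780^(1/-0.0054) = exp(ln(1.005780)/-0.0054) = exp(0.00576/-0.0054)
f = exp(-1.0672) = 0.3440

0.344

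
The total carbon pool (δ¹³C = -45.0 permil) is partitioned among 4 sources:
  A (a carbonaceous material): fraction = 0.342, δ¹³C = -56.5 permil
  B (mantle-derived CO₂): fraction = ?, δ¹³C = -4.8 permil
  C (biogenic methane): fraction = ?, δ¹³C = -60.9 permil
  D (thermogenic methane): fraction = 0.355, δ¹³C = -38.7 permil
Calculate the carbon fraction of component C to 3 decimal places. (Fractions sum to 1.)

Let f_C and f_B be the unknown fractions; fractions sum to 1 so f_C + f_B = 0.303.
Mass balance: Σ fᵢ·δᵢ = δ_bulk ⇒ f_C·(-60.9) + f_B·(-4.8) = -45.0 − (-33.062) = -11.938
Substitute f_B = 0.303 − f_C:
f_C·(-60.9 − -4.8) = -11.938 − 0.303×(-4.8) = -10.484
f_C = -10.484 / -56.1 = 0.1869

0.187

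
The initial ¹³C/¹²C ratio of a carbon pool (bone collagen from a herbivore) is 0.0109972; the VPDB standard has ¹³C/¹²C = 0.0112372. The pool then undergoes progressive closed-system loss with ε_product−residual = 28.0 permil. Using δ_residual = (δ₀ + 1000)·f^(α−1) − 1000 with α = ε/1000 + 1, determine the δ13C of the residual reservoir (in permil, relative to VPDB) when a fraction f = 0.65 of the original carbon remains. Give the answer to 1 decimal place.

δ₀ = (0.0109972/0.0112372 − 1)×1000 = (0.978642 − 1)×1000 = -21.358 permil
α − 1 = ε/1000 = 0.0280
f^(α−1) = 0.65^(0.0280) = 0.988011
δ_res = (-21.358 + 1000) × 0.988011 − 1000 = 966.909 − 1000 = -33.09 permil

-33.1 permil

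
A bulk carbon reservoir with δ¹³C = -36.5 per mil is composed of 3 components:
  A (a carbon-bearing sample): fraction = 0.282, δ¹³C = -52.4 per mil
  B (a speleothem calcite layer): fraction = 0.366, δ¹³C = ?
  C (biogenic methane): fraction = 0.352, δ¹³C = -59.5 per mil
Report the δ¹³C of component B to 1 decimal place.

-2.1 per mil

Isotope mass balance: δ_bulk = Σ fᵢ·δᵢ.
-36.5 = 0.282×(-52.4) + 0.366×δ_B + 0.352×(-59.5)
0.366·δ_B = -36.5 − (-35.721) = -0.779
δ_B = -0.779 / 0.366 = -2.13 per mil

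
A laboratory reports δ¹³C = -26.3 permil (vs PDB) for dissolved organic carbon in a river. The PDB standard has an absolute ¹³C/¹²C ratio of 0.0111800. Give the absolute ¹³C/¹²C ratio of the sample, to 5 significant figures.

R_sample = R_standard × (δ¹³C/1000 + 1)
R_sample = 0.0111800 × (-26.3/1000 + 1) = 0.0111800 × 0.973700
R_sample = 0.0108860

0.010886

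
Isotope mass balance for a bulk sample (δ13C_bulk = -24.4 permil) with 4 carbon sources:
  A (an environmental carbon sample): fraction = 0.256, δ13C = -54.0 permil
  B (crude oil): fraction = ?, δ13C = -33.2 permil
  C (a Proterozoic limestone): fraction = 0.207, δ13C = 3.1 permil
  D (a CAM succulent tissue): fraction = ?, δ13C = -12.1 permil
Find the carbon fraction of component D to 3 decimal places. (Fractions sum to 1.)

0.313

Let f_D and f_B be the unknown fractions; fractions sum to 1 so f_D + f_B = 0.537.
Mass balance: Σ fᵢ·δᵢ = δ_bulk ⇒ f_D·(-12.1) + f_B·(-33.2) = -24.4 − (-13.182) = -11.218
Substitute f_B = 0.537 − f_D:
f_D·(-12.1 − -33.2) = -11.218 − 0.537×(-33.2) = 6.611
f_D = 6.611 / 21.1 = 0.3133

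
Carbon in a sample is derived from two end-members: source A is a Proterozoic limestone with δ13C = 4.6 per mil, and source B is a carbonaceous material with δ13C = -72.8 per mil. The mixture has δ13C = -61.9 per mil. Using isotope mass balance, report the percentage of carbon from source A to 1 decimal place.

14.1%

δ_mix = f_A·δ_A + (1 − f_A)·δ_B  ⇒  f_A = (δ_mix − δ_B)/(δ_A − δ_B)
f_A = (-61.9 − (-72.8)) / (4.6 − (-72.8))
f_A = 10.9 / 77.4 = 0.1408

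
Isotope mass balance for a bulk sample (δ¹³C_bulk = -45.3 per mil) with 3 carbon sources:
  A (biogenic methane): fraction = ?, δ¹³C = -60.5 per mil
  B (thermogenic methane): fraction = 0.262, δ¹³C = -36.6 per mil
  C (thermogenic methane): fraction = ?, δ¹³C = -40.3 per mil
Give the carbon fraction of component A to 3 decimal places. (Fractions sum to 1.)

Let f_A and f_C be the unknown fractions; fractions sum to 1 so f_A + f_C = 0.738.
Mass balance: Σ fᵢ·δᵢ = δ_bulk ⇒ f_A·(-60.5) + f_C·(-40.3) = -45.3 − (-9.589) = -35.711
Substitute f_C = 0.738 − f_A:
f_A·(-60.5 − -40.3) = -35.711 − 0.738×(-40.3) = -5.969
f_A = -5.969 / -20.2 = 0.2955

0.296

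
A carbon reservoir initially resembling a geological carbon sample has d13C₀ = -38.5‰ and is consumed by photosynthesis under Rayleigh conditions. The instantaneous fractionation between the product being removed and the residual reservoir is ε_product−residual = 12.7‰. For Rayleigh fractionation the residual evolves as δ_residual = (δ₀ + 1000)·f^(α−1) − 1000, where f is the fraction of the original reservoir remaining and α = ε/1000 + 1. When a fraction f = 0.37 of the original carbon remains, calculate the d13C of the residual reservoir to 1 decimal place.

-50.6‰

Rayleigh residual: δ_res = (δ₀ + 1000)·f^(α−1) − 1000
α = ε/1000 + 1 = 1.01270, so α − 1 = 0.01270
f^(α−1) = 0.37^(0.01270) = 0.987452
δ_res = (-38.5 + 1000) × 0.987452 − 1000 = 949.435 − 1000 = -50.56‰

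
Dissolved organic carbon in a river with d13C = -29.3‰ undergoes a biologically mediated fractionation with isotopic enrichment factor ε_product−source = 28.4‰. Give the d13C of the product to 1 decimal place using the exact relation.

-1.7‰

To first order, δ_product ≈ δ_source + ε = -0.9‰.
Exactly, δ_product = (δ_source + 1000)·(ε/1000 + 1) − 1000.
δ_product = (-29.3 + 1000) × (28.4/1000 + 1) − 1000
δ_product = -1.73‰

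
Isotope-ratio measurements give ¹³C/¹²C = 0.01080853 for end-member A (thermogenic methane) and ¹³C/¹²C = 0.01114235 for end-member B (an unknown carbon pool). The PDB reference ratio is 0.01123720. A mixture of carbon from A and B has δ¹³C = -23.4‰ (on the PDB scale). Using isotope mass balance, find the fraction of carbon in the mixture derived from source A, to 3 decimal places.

δ_A = (0.01080853/0.01123720 − 1)×1000 = (0.961853 − 1)×1000 = -38.147‰
δ_B = (0.01114235/0.01123720 − 1)×1000 = (0.991559 − 1)×1000 = -8.441‰
f_A = (δ_mix − δ_B)/(δ_A − δ_B) = (-23.4 − (-8.441))/(-38.147 − (-8.441))
f_A = -14.959 / -29.707 = 0.5036

0.504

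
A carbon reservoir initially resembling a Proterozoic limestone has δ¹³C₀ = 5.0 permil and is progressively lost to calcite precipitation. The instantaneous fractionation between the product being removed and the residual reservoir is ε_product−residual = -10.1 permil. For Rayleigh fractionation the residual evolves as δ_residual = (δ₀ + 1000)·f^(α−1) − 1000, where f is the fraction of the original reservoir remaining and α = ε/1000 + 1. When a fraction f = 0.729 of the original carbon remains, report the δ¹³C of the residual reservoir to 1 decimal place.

8.2 permil

Rayleigh residual: δ_res = (δ₀ + 1000)·f^(α−1) − 1000
α = ε/1000 + 1 = 0.98990, so α − 1 = -0.01010
f^(α−1) = 0.729^(-0.01010) = 1.003198
δ_res = (5.0 + 1000) × 1.003198 − 1000 = 1008.214 − 1000 = 8.21 permil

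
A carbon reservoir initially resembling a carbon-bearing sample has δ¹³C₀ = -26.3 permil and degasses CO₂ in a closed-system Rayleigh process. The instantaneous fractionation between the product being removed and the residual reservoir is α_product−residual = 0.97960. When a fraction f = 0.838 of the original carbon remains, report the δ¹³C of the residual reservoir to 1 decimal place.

Rayleigh residual: δ_res = (δ₀ + 1000)·f^(α−1) − 1000
α − 1 = -0.02040
f^(α−1) = 0.838^(-0.02040) = 1.003612
δ_res = (-26.3 + 1000) × 1.003612 − 1000 = 977.217 − 1000 = -22.78 permil

-22.8 permil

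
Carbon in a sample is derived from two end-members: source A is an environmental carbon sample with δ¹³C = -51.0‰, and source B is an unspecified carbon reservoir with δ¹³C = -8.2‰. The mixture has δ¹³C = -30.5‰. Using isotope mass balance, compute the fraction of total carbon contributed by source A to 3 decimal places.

0.521

δ_mix = f_A·δ_A + (1 − f_A)·δ_B  ⇒  f_A = (δ_mix − δ_B)/(δ_A − δ_B)
f_A = (-30.5 − (-8.2)) / (-51.0 − (-8.2))
f_A = -22.3 / -42.8 = 0.5210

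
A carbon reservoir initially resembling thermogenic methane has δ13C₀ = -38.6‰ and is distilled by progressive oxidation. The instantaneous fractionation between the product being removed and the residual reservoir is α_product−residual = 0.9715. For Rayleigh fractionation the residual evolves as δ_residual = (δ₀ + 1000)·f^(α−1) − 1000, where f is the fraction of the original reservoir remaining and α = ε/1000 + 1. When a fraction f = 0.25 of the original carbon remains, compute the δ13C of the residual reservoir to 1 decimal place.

Rayleigh residual: δ_res = (δ₀ + 1000)·f^(α−1) − 1000
α − 1 = -0.02850
f^(α−1) = 0.25^(-0.02850) = 1.040300
δ_res = (-38.6 + 1000) × 1.040300 − 1000 = 1000.145 − 1000 = 0.14‰

0.1‰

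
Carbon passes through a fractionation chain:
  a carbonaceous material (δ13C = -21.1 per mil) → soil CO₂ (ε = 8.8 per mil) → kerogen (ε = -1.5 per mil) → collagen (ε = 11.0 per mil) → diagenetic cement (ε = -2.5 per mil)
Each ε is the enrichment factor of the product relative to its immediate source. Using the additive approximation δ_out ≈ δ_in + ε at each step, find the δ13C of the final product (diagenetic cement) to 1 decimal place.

-5.3 per mil

step 1: δ ≈ -21.1 + (8.8) = -12.3 per mil
step 2: δ ≈ -12.3 + (-1.5) = -13.8 per mil
step 3: δ ≈ -13.8 + (11.0) = -2.8 per mil
step 4: δ ≈ -2.8 + (-2.5) = -5.3 per mil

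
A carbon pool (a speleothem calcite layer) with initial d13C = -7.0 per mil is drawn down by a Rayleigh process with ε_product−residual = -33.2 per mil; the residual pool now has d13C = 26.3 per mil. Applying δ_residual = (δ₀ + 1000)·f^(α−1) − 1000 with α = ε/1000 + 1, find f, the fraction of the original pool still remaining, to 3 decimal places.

α − 1 = ε/1000 = -0.0332
(δ_res + 1000)/(δ₀ + 1000) = (26.3 + 1000)/(-7.0 + 1000) = 1026.3/993.0 = 1.033535
f = 1.033535^(1/-0.0332) = exp(ln(1.033535)/-0.0332) = exp(0.03298/-0.0332)
f = exp(-0.9935) = 0.3703

0.370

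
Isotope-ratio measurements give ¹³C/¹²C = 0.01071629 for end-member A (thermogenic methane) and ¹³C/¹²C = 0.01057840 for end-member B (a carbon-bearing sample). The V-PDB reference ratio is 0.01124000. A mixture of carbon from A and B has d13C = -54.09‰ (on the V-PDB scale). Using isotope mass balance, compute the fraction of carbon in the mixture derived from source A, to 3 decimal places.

δ_A = (0.01071629/0.01124000 − 1)×1000 = (0.953407 − 1)×1000 = -46.593‰
δ_B = (0.01057840/0.01124000 − 1)×1000 = (0.941139 − 1)×1000 = -58.861‰
f_A = (δ_mix − δ_B)/(δ_A − δ_B) = (-54.09 − (-58.861))/(-46.593 − (-58.861))
f_A = 4.771 / 12.268 = 0.3889

0.389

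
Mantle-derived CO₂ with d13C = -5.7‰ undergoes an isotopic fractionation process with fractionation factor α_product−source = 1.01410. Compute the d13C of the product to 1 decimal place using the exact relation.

8.3‰

δ_product = (δ_source + 1000)·α − 1000
δ_product = (-5.7 + 1000) × 1.01410 − 1000
δ_product = 1008.320 − 1000 = 8.32‰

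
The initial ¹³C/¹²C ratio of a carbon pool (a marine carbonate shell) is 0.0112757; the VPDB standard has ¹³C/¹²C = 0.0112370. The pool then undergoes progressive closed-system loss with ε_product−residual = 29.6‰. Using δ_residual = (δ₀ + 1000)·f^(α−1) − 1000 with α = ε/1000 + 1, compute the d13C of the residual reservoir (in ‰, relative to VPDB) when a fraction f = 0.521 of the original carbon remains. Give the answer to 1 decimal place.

δ₀ = (0.0112757/0.0112370 − 1)×1000 = (1.003444 − 1)×1000 = 3.444‰
α − 1 = ε/1000 = 0.0296
f^(α−1) = 0.521^(0.0296) = 0.980886
δ_res = (3.444 + 1000) × 0.980886 − 1000 = 984.264 − 1000 = -15.74‰

-15.7‰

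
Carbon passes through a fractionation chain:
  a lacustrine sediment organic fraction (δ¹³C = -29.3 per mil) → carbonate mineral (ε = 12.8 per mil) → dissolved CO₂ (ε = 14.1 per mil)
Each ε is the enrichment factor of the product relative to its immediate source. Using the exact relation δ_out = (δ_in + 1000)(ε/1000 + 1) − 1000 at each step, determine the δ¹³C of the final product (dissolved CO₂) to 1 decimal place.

-3.0 per mil

step 1: δ = (-29.30 + 1000)·(12.8/1000 + 1) − 1000 = -16.88 per mil
step 2: δ = (-16.88 + 1000)·(14.1/1000 + 1) − 1000 = -3.01 per mil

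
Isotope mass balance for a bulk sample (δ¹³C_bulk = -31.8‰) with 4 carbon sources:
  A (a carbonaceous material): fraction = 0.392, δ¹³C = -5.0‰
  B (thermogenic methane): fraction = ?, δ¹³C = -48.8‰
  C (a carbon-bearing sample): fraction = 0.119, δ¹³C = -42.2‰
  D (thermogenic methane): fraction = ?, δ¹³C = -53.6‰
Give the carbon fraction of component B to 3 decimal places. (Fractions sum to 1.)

Let f_B and f_D be the unknown fractions; fractions sum to 1 so f_B + f_D = 0.489.
Mass balance: Σ fᵢ·δᵢ = δ_bulk ⇒ f_B·(-48.8) + f_D·(-53.6) = -31.8 − (-6.982) = -24.818
Substitute f_D = 0.489 − f_B:
f_B·(-48.8 − -53.6) = -24.818 − 0.489×(-53.6) = 1.392
f_B = 1.392 / 4.8 = 0.2900

0.290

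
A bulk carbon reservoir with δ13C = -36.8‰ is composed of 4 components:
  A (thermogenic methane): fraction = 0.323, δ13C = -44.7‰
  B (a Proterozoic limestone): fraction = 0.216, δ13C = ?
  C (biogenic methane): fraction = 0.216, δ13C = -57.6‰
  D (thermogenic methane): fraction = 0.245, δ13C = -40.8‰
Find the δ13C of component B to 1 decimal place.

0.4‰

Isotope mass balance: δ_bulk = Σ fᵢ·δᵢ.
-36.8 = 0.323×(-44.7) + 0.216×δ_B + 0.216×(-57.6) + 0.245×(-40.8)
0.216·δ_B = -36.8 − (-36.876) = 0.076
δ_B = 0.076 / 0.216 = 0.35‰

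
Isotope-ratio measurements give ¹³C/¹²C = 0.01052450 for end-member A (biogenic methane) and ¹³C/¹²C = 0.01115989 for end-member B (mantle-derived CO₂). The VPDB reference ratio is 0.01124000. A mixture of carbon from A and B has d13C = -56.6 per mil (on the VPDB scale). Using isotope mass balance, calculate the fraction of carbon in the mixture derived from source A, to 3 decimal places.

0.875

δ_A = (0.01052450/0.01124000 − 1)×1000 = (0.936343 − 1)×1000 = -63.657 per mil
δ_B = (0.01115989/0.01124000 − 1)×1000 = (0.992873 − 1)×1000 = -7.127 per mil
f_A = (δ_mix − δ_B)/(δ_A − δ_B) = (-56.6 − (-7.127))/(-63.657 − (-7.127))
f_A = -49.473 / -56.529 = 0.8752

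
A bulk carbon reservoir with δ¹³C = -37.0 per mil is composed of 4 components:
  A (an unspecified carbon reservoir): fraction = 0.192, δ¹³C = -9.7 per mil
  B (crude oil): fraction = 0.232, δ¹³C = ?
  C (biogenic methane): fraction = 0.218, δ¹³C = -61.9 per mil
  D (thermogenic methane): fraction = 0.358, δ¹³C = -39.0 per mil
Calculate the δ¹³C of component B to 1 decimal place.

-33.1 per mil

Isotope mass balance: δ_bulk = Σ fᵢ·δᵢ.
-37.0 = 0.192×(-9.7) + 0.232×δ_B + 0.218×(-61.9) + 0.358×(-39.0)
0.232·δ_B = -37.0 − (-29.319) = -7.681
δ_B = -7.681 / 0.232 = -33.11 per mil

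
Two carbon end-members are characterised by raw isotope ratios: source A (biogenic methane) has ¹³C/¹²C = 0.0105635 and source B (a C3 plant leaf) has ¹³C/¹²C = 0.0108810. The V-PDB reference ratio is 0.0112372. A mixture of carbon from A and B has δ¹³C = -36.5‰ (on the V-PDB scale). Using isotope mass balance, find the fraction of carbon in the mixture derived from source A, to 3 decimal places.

0.170

δ_A = (0.0105635/0.0112372 − 1)×1000 = (0.940047 − 1)×1000 = -59.953‰
δ_B = (0.0108810/0.0112372 − 1)×1000 = (0.968302 − 1)×1000 = -31.698‰
f_A = (δ_mix − δ_B)/(δ_A − δ_B) = (-36.5 − (-31.698))/(-59.953 − (-31.698))
f_A = -4.802 / -28.254 = 0.1699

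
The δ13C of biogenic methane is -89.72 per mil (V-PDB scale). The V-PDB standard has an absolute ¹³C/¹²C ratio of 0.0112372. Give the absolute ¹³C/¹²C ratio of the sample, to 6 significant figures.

0.0102290

R_sample = R_standard × (δ13C/1000 + 1)
R_sample = 0.0112372 × (-89.72/1000 + 1) = 0.0112372 × 0.910280
R_sample = 0.0102290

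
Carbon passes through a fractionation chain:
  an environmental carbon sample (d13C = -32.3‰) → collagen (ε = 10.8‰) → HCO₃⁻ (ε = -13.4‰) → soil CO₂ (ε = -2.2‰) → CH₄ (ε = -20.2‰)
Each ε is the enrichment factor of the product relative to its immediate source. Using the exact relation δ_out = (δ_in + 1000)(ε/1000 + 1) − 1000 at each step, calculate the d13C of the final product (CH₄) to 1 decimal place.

-56.5‰

step 1: δ = (-32.30 + 1000)·(10.8/1000 + 1) − 1000 = -21.85‰
step 2: δ = (-21.85 + 1000)·(-13.4/1000 + 1) − 1000 = -34.96‰
step 3: δ = (-34.96 + 1000)·(-2.2/1000 + 1) − 1000 = -37.08‰
step 4: δ = (-37.08 + 1000)·(-20.2/1000 + 1) − 1000 = -56.53‰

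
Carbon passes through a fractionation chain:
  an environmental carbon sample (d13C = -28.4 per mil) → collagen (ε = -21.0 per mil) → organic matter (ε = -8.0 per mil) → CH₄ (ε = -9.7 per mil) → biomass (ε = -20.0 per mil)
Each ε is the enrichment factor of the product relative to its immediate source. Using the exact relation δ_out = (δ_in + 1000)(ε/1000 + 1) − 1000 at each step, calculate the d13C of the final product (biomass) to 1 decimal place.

-84.3 per mil

step 1: δ = (-28.40 + 1000)·(-21.0/1000 + 1) − 1000 = -48.80 per mil
step 2: δ = (-48.80 + 1000)·(-8.0/1000 + 1) − 1000 = -56.41 per mil
step 3: δ = (-56.41 + 1000)·(-9.7/1000 + 1) − 1000 = -65.57 per mil
step 4: δ = (-65.57 + 1000)·(-20.0/1000 + 1) − 1000 = -84.25 per mil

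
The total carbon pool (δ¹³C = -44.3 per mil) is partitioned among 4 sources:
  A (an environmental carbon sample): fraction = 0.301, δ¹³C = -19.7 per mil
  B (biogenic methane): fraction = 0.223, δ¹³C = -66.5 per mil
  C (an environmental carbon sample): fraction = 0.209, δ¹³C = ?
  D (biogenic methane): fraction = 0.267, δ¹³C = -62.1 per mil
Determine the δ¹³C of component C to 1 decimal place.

Isotope mass balance: δ_bulk = Σ fᵢ·δᵢ.
-44.3 = 0.301×(-19.7) + 0.223×(-66.5) + 0.209×δ_C + 0.267×(-62.1)
0.209·δ_C = -44.3 − (-37.340) = -6.960
δ_C = -6.960 / 0.209 = -33.30 per mil

-33.3 per mil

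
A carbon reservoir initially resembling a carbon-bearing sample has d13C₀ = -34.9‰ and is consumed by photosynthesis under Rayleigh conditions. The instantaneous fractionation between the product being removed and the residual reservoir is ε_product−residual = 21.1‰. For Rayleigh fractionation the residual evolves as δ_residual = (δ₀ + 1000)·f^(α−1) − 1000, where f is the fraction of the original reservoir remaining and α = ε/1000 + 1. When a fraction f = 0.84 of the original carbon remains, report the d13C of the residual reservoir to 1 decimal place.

Rayleigh residual: δ_res = (δ₀ + 1000)·f^(α−1) − 1000
α = ε/1000 + 1 = 1.02110, so α − 1 = 0.02110
f^(α−1) = 0.84^(0.02110) = 0.996328
δ_res = (-34.9 + 1000) × 0.996328 − 1000 = 961.556 − 1000 = -38.44‰

-38.4‰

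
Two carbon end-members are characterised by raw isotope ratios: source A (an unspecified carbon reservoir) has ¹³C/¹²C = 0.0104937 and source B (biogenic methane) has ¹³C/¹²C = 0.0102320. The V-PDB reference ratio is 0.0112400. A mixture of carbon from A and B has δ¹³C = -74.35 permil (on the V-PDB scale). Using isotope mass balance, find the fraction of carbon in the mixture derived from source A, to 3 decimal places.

δ_A = (0.0104937/0.0112400 − 1)×1000 = (0.933603 − 1)×1000 = -66.397 permil
δ_B = (0.0102320/0.0112400 − 1)×1000 = (0.910320 − 1)×1000 = -89.680 permil
f_A = (δ_mix − δ_B)/(δ_A − δ_B) = (-74.35 − (-89.680))/(-66.397 − (-89.680))
f_A = 15.330 / 23.283 = 0.6584

0.658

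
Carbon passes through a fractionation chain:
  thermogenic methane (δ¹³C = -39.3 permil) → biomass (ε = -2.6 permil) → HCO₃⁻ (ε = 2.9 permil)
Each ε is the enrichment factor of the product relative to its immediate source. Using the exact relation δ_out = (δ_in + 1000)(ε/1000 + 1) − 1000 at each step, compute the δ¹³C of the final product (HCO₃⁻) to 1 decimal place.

step 1: δ = (-39.30 + 1000)·(-2.6/1000 + 1) − 1000 = -41.80 permil
step 2: δ = (-41.80 + 1000)·(2.9/1000 + 1) − 1000 = -39.02 permil

-39.0 permil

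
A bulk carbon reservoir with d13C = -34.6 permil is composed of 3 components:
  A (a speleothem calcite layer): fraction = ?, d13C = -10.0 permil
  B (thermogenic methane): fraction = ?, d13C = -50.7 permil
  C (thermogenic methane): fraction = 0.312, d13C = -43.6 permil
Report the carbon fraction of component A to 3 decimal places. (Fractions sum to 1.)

0.341

Let f_A and f_B be the unknown fractions; fractions sum to 1 so f_A + f_B = 0.688.
Mass balance: Σ fᵢ·δᵢ = δ_bulk ⇒ f_A·(-10.0) + f_B·(-50.7) = -34.6 − (-13.603) = -20.997
Substitute f_B = 0.688 − f_A:
f_A·(-10.0 − -50.7) = -20.997 − 0.688×(-50.7) = 13.885
f_A = 13.885 / 40.7 = 0.3411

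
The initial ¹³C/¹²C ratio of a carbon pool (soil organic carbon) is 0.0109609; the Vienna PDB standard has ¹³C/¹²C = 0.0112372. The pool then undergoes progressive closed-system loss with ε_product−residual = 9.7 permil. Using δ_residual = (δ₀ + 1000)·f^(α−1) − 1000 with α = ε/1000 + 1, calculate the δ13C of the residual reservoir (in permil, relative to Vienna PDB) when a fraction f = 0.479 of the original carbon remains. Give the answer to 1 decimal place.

δ₀ = (0.0109609/0.0112372 − 1)×1000 = (0.975412 − 1)×1000 = -24.588 permil
α − 1 = ε/1000 = 0.0097
f^(α−1) = 0.479^(0.0097) = 0.992886
δ_res = (-24.588 + 1000) × 0.992886 − 1000 = 968.473 − 1000 = -31.53 permil

-31.5 permil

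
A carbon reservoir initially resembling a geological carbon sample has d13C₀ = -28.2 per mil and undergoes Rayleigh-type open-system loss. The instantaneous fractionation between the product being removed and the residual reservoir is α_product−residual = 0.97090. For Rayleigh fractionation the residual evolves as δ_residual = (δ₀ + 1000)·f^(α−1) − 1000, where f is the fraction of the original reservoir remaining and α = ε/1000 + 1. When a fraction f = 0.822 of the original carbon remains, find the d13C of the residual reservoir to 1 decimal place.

Rayleigh residual: δ_res = (δ₀ + 1000)·f^(α−1) − 1000
α − 1 = -0.02910
f^(α−1) = 0.822^(-0.02910) = 1.005720
δ_res = (-28.2 + 1000) × 1.005720 − 1000 = 977.359 − 1000 = -22.64 per mil

-22.6 per mil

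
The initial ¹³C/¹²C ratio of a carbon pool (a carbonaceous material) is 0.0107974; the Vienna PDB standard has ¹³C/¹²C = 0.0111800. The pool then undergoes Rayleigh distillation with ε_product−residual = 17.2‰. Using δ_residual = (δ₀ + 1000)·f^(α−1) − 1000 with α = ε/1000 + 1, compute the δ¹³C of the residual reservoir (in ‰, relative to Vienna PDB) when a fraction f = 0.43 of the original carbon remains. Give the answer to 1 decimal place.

-48.1‰

δ₀ = (0.0107974/0.0111800 − 1)×1000 = (0.965778 − 1)×1000 = -34.222‰
α − 1 = ε/1000 = 0.0172
f^(α−1) = 0.43^(0.0172) = 0.985589
δ_res = (-34.222 + 1000) × 0.985589 − 1000 = 951.860 − 1000 = -48.14‰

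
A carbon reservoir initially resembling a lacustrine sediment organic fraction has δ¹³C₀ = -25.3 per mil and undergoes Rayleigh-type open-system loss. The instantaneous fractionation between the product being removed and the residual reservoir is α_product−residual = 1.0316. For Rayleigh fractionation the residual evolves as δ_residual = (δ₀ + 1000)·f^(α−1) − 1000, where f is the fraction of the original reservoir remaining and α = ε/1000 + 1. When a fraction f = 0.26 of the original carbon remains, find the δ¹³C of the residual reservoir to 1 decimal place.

-65.9 per mil

Rayleigh residual: δ_res = (δ₀ + 1000)·f^(α−1) − 1000
α − 1 = 0.03160
f^(α−1) = 0.26^(0.03160) = 0.958326
δ_res = (-25.3 + 1000) × 0.958326 − 1000 = 934.080 − 1000 = -65.92 per mil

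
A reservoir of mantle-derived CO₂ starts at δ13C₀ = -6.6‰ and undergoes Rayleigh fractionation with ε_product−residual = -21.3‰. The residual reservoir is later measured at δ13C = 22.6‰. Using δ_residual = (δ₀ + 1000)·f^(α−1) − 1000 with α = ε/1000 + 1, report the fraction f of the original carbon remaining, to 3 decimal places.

0.257

α − 1 = ε/1000 = -0.0213
(δ_res + 1000)/(δ₀ + 1000) = (22.6 + 1000)/(-6.6 + 1000) = 1022.6/993.4 = 1.029394
f = 1.029394^(1/-0.0213) = exp(ln(1.029394)/-0.0213) = exp(0.02897/-0.0213)
f = exp(-1.3601) = 0.2566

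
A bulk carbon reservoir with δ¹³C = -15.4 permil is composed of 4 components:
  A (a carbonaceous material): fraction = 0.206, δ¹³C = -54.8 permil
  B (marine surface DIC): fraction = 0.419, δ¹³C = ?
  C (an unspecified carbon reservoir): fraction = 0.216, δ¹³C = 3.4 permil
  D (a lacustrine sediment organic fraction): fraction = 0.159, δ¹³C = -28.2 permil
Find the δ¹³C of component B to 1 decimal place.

-0.9 permil

Isotope mass balance: δ_bulk = Σ fᵢ·δᵢ.
-15.4 = 0.206×(-54.8) + 0.419×δ_B + 0.216×(3.4) + 0.159×(-28.2)
0.419·δ_B = -15.4 − (-15.038) = -0.362
δ_B = -0.362 / 0.419 = -0.86 permil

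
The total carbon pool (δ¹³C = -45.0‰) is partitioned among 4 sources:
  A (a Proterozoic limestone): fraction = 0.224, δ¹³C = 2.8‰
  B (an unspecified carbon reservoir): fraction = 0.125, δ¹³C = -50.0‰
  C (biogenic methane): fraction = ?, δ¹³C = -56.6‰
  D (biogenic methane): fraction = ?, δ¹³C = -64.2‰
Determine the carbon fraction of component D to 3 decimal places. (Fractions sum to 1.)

Let f_D and f_C be the unknown fractions; fractions sum to 1 so f_D + f_C = 0.651.
Mass balance: Σ fᵢ·δᵢ = δ_bulk ⇒ f_D·(-64.2) + f_C·(-56.6) = -45.0 − (-5.623) = -39.377
Substitute f_C = 0.651 − f_D:
f_D·(-64.2 − -56.6) = -39.377 − 0.651×(-56.6) = -2.531
f_D = -2.531 / -7.6 = 0.3330

0.333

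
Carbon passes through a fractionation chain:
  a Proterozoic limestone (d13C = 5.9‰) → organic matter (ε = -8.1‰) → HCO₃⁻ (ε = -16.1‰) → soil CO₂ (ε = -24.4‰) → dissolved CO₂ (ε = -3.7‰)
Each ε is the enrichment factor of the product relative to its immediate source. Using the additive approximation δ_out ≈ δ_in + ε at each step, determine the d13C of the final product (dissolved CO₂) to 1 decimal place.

step 1: δ ≈ 5.9 + (-8.1) = -2.2‰
step 2: δ ≈ -2.2 + (-16.1) = -18.3‰
step 3: δ ≈ -18.3 + (-24.4) = -42.7‰
step 4: δ ≈ -42.7 + (-3.7) = -46.4‰

-46.4‰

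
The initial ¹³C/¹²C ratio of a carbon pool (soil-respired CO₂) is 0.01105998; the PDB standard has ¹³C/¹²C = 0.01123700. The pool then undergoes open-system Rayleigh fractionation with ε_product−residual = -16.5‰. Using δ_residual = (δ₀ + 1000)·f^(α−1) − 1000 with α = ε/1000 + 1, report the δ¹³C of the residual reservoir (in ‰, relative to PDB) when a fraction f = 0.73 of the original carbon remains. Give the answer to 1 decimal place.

-10.6‰

δ₀ = (0.01105998/0.01123700 − 1)×1000 = (0.984247 − 1)×1000 = -15.753‰
α − 1 = ε/1000 = -0.0165
f^(α−1) = 0.73^(-0.0165) = 1.005206
δ_res = (-15.753 + 1000) × 1.005206 − 1000 = 989.371 − 1000 = -10.63‰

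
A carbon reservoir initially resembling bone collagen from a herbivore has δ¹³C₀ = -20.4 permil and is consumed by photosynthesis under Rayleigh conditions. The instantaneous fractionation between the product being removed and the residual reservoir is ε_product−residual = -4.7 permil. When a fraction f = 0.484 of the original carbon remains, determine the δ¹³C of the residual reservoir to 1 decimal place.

-17.1 permil

Rayleigh residual: δ_res = (δ₀ + 1000)·f^(α−1) − 1000
α = ε/1000 + 1 = 0.99530, so α − 1 = -0.00470
f^(α−1) = 0.484^(-0.00470) = 1.003416
δ_res = (-20.4 + 1000) × 1.003416 − 1000 = 982.947 − 1000 = -17.05 permil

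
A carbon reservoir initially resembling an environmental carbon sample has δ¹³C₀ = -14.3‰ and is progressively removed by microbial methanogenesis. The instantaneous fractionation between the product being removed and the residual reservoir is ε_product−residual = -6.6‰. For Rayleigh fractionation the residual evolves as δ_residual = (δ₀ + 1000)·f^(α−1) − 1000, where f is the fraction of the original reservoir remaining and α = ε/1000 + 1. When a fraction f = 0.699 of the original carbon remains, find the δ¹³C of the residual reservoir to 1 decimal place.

-12.0‰

Rayleigh residual: δ_res = (δ₀ + 1000)·f^(α−1) − 1000
α = ε/1000 + 1 = 0.99340, so α − 1 = -0.00660
f^(α−1) = 0.699^(-0.00660) = 1.002366
δ_res = (-14.3 + 1000) × 1.002366 − 1000 = 988.032 − 1000 = -11.97‰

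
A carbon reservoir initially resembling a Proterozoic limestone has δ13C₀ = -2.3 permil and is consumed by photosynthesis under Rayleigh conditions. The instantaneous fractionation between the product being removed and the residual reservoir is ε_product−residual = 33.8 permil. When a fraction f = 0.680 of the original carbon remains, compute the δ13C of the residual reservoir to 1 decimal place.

Rayleigh residual: δ_res = (δ₀ + 1000)·f^(α−1) − 1000
α = ε/1000 + 1 = 1.03380, so α − 1 = 0.03380
f^(α−1) = 0.680^(0.03380) = 0.987049
δ_res = (-2.3 + 1000) × 0.987049 − 1000 = 984.779 − 1000 = -15.22 permil

-15.2 permil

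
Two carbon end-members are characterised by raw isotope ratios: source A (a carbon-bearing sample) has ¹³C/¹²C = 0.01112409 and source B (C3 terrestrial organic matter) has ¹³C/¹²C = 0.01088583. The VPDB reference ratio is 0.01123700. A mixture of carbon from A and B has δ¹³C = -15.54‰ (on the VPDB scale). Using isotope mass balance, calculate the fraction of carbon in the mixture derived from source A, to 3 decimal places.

0.741

δ_A = (0.01112409/0.01123700 − 1)×1000 = (0.989952 − 1)×1000 = -10.048‰
δ_B = (0.01088583/0.01123700 − 1)×1000 = (0.968749 − 1)×1000 = -31.251‰
f_A = (δ_mix − δ_B)/(δ_A − δ_B) = (-15.54 − (-31.251))/(-10.048 − (-31.251))
f_A = 15.711 / 21.203 = 0.7410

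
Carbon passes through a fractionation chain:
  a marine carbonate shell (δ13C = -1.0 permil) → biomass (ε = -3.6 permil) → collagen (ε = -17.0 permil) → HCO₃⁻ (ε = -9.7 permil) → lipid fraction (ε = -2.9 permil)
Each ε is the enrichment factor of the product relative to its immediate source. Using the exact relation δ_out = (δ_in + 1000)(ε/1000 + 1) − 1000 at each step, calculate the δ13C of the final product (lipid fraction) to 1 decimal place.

step 1: δ = (-1.00 + 1000)·(-3.6/1000 + 1) − 1000 = -4.60 permil
step 2: δ = (-4.60 + 1000)·(-17.0/1000 + 1) − 1000 = -21.52 permil
step 3: δ = (-21.52 + 1000)·(-9.7/1000 + 1) − 1000 = -31.01 permil
step 4: δ = (-31.01 + 1000)·(-2.9/1000 + 1) − 1000 = -33.82 permil

-33.8 permil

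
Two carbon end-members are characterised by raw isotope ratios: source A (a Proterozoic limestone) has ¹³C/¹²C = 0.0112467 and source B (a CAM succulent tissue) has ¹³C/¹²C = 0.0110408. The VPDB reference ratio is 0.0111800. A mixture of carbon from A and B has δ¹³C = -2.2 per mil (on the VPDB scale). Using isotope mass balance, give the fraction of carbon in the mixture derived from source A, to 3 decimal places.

0.557

δ_A = (0.0112467/0.0111800 − 1)×1000 = (1.005966 − 1)×1000 = 5.966 per mil
δ_B = (0.0110408/0.0111800 − 1)×1000 = (0.987549 − 1)×1000 = -12.451 per mil
f_A = (δ_mix − δ_B)/(δ_A − δ_B) = (-2.2 − (-12.451))/(5.966 − (-12.451))
f_A = 10.251 / 18.417 = 0.5566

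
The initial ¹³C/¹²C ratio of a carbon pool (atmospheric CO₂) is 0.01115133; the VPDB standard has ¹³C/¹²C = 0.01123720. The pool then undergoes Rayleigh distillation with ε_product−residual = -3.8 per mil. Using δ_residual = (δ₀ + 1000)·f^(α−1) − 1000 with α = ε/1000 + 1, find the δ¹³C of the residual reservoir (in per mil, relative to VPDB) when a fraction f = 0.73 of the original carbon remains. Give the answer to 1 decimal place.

-6.5 per mil

δ₀ = (0.01115133/0.01123720 − 1)×1000 = (0.992358 − 1)×1000 = -7.642 per mil
α − 1 = ε/1000 = -0.0038
f^(α−1) = 0.73^(-0.0038) = 1.001197
δ_res = (-7.642 + 1000) × 1.001197 − 1000 = 993.546 − 1000 = -6.45 per mil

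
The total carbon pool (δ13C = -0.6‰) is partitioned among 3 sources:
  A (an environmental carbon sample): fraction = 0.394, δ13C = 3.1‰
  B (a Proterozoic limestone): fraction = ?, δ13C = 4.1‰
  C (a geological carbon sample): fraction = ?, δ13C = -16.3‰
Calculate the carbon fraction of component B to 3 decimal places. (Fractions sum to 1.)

0.395

Let f_B and f_C be the unknown fractions; fractions sum to 1 so f_B + f_C = 0.606.
Mass balance: Σ fᵢ·δᵢ = δ_bulk ⇒ f_B·(4.1) + f_C·(-16.3) = -0.6 − (1.221) = -1.821
Substitute f_C = 0.606 − f_B:
f_B·(4.1 − -16.3) = -1.821 − 0.606×(-16.3) = 8.056
f_B = 8.056 / 20.4 = 0.3949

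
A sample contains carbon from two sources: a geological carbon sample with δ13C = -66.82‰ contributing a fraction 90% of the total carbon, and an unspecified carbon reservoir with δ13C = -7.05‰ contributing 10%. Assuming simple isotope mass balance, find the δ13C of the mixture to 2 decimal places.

δ_mix = f_A·δ_A + f_B·δ_B
δ_mix = 0.90 × (-66.82) + 0.10 × (-7.05)
δ_mix = -60.138 + -0.705 = -60.843‰

-60.84‰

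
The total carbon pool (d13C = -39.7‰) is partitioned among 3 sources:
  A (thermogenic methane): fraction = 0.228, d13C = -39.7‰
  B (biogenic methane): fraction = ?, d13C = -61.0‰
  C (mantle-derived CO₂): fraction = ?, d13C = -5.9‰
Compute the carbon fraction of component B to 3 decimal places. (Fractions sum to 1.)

0.474

Let f_B and f_C be the unknown fractions; fractions sum to 1 so f_B + f_C = 0.772.
Mass balance: Σ fᵢ·δᵢ = δ_bulk ⇒ f_B·(-61.0) + f_C·(-5.9) = -39.7 − (-9.052) = -30.648
Substitute f_C = 0.772 − f_B:
f_B·(-61.0 − -5.9) = -30.648 − 0.772×(-5.9) = -26.094
f_B = -26.094 / -55.1 = 0.4736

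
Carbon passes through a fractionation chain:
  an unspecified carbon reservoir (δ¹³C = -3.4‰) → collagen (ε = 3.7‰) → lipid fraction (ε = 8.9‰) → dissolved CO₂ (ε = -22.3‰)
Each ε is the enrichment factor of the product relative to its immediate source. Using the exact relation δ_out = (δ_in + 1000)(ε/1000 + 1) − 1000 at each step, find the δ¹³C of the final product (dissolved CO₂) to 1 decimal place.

-13.3‰

step 1: δ = (-3.40 + 1000)·(3.7/1000 + 1) − 1000 = 0.29‰
step 2: δ = (0.29 + 1000)·(8.9/1000 + 1) − 1000 = 9.19‰
step 3: δ = (9.19 + 1000)·(-22.3/1000 + 1) − 1000 = -13.31‰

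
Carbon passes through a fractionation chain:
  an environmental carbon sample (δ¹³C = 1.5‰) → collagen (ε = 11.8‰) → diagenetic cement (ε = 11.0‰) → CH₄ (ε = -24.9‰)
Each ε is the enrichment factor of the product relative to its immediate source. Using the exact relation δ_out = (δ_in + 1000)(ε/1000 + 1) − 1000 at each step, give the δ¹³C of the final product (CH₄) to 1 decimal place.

step 1: δ = (1.50 + 1000)·(11.8/1000 + 1) − 1000 = 13.32‰
step 2: δ = (13.32 + 1000)·(11.0/1000 + 1) − 1000 = 24.46‰
step 3: δ = (24.46 + 1000)·(-24.9/1000 + 1) − 1000 = -1.04‰

-1.0‰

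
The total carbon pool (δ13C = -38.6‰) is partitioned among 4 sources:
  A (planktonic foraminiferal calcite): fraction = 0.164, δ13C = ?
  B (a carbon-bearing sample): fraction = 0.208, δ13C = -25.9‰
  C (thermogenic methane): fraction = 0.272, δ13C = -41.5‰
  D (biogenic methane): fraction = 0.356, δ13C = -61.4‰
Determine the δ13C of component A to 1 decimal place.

Isotope mass balance: δ_bulk = Σ fᵢ·δᵢ.
-38.6 = 0.164×δ_A + 0.208×(-25.9) + 0.272×(-41.5) + 0.356×(-61.4)
0.164·δ_A = -38.6 − (-38.534) = -0.066
δ_A = -0.066 / 0.164 = -0.40‰

-0.4‰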